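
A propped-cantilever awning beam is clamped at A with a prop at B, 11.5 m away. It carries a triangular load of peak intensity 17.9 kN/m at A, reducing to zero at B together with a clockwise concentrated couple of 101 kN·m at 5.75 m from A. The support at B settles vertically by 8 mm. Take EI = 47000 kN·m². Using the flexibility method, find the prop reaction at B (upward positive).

R_B = 29.72 kN

Remove the prop at B; the released (primary) structure is a cantilever built in at A.
Primary-structure tip deflection at B by superposition:
  triangular load, peak 17.9 at the fixed end: w₀L⁴/(30EI) = 10436/EI
  clockwise couple 101 at a = 5.75: M₀a(2L − a)/(2EI) = 5009/EI
  δ_0 = 15445/EI
Tip deflection under a unit load at B: L³/(3EI) = 507/EI.
With EI = 47000 kN·m²: δ_0 = 0.32861 m and δ_{BB} = 0.010786 m/kN.
Compatibility — the beam at B must follow the support down by 0.008 m: δ_0 − R_B·δ_{BB} = 0.008, so R_B = (0.32861 − 0.008)/0.010786 = 29.72 kN.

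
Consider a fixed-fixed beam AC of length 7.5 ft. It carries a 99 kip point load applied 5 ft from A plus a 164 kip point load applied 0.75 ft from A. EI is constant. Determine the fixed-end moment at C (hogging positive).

Take the two fixed-end moments M_A, M_C as redundants; the released structure is the simple span AC.
Simple-span end rotations at A and C under the given loads:
  at A: point load 99 at a = 5: Pab(L + b)/(6LEI) = 275/EI
  at C: point load 99 at a = 5: Pab(L + a)/(6LEI) = 343.8/EI
  at A: point load 164 at a = 0.75: Pab(L + b)/(6LEI) = 262.9/EI
  at C: point load 164 at a = 0.75: Pab(L + a)/(6LEI) = 152.2/EI
  θ_A0 = 537.9/EI,  θ_C0 = 496/EI
Flexibility coefficients: a unit moment at one end gives L/(3EI) there and L/(6EI) at the far end, so f₁₁ = f₂₂ = 2.5/EI and f₁₂ = f₂₁ = 1.25/EI.
Compatibility — zero rotation at each built-in end:
  2.5 M_A + 1.25 M_C = 537.9
  1.25 M_A + 2.5 M_C = 496
Solving the pair gives M_A = 154.6 kip·ft and M_C = 121.1 kip·ft (hogging).

M_C = 121.1 kip·ft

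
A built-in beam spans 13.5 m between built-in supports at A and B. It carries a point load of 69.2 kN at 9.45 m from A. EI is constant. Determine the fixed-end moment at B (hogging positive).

M_B = 137.3 kN·m

Take the two fixed-end moments M_A, M_B as redundants; the released structure is the simple span AB.
End rotations of the released simple span under the applied load (×1/EI):
  at A: point load 69.2 at a = 9.45: Pab(L + b)/(6LEI) = 573.8/EI
  at B: point load 69.2 at a = 9.45: Pab(L + a)/(6LEI) = 750.4/EI
  θ_A0 = 573.8/EI,  θ_B0 = 750.4/EI
Flexibility coefficients: a unit moment at one end gives L/(3EI) there and L/(6EI) at the far end, so f₁₁ = f₂₂ = 4.5/EI and f₁₂ = f₂₁ = 2.25/EI.
Compatibility — zero rotation at each built-in end:
  4.5 M_A + 2.25 M_B = 573.8
  2.25 M_A + 4.5 M_B = 750.4
Solving the pair gives M_A = 58.85 kN·m and M_B = 137.3 kN·m (hogging).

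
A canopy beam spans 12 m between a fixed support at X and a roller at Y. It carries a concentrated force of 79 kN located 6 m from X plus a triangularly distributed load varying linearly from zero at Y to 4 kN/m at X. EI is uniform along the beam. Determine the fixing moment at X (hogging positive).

Choose R_Y as the redundant. The primary structure is the cantilever fixed at X.
Primary-structure tip deflection at Y by superposition:
  point load 79 at a = 6: Pa²(3L − a)/(6EI) = 14220/EI
  triangular load, peak 4 at the fixed end: w₀L⁴/(30EI) = 2765/EI
  δ_0 = 16985/EI
Flexibility coefficient — unit upward force at Y: δ_{YY} = L³/(3EI) = 576/EI.
Compatibility at Y: δ_0 − R_Y·δ_{YY} = 0, so R_Y = 16985/576 = 29.49 kN.
Moment equilibrium about X: M_X = Σ(load moments about X) − R_Y·L = 570 − 29.49×12 = 216.2 kN·m.

M_X = 216.2 kN·m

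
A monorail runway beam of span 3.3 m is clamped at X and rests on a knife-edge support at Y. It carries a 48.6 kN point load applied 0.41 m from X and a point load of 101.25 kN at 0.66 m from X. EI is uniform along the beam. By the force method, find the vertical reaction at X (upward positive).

Release the roller at Y. Primary structure: cantilever fixed at X.
Free-end deflection of the primary structure under the applied loading (downward +):
  point load 48.6 at a = 0.41: Pa²(3L − a)/(6EI) = 12.92/EI
  point load 101.25 at a = 0.66: Pa²(3L − a)/(6EI) = 67.92/EI
  δ_0 = 80.84/EI
Tip deflection under a unit load at Y: L³/(3EI) = 11.98/EI.
The prop prevents deflection at Y: R_Y = δ_0/δ_{YY} = 80.84/11.98 = 6.749 kN.
Vertical equilibrium: R_X = ΣP − R_Y = 149.8 − 6.749 = 143.1 kN.

R_X = 143.1 kN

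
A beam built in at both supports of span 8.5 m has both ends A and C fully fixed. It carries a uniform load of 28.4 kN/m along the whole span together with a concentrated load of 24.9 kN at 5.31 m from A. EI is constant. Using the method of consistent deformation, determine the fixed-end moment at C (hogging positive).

M_C = 202 kN·m

Release both end moments; the primary structure is a simply-supported span AC with redundants M_A and M_C.
Simple-span end rotations at A and C under the given loads:
  at A: UDL 28.4: wL³/(24EI) = 726.7/EI
  at C: UDL 28.4: wL³/(24EI) = 726.7/EI
  at A: point load 24.9 at a = 5.31: Pab(L + b)/(6LEI) = 96.68/EI
  at C: point load 24.9 at a = 5.31: Pab(L + a)/(6LEI) = 114.2/EI
  θ_A0 = 823.4/EI,  θ_C0 = 840.9/EI
Flexibility coefficients: a unit moment at one end gives L/(3EI) there and L/(6EI) at the far end, so f₁₁ = f₂₂ = 2.833/EI and f₁₂ = f₂₁ = 1.417/EI.
Compatibility — zero rotation at each built-in end:
  2.833 M_A + 1.417 M_C = 823.4
  1.417 M_A + 2.833 M_C = 840.9
Solving the pair gives M_A = 189.6 kN·m and M_C = 202 kN·m (hogging).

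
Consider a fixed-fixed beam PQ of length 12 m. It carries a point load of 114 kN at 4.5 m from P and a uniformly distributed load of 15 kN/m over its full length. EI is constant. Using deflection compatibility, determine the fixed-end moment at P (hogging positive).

M_P = 380.4 kN·m

Take the two fixed-end moments M_P, M_Q as redundants; the released structure is the simple span PQ.
End rotations of the released simple span under the applied load (×1/EI):
  at P: point load 114 at a = 4.5: Pab(L + b)/(6LEI) = 1042/EI
  at Q: point load 114 at a = 4.5: Pab(L + a)/(6LEI) = 881.7/EI
  at P: UDL 15: wL³/(24EI) = 1080/EI
  at Q: UDL 15: wL³/(24EI) = 1080/EI
  θ_P0 = 2122/EI,  θ_Q0 = 1962/EI
Flexibility coefficients: a unit moment at one end gives L/(3EI) there and L/(6EI) at the far end, so f₁₁ = f₂₂ = 4/EI and f₁₂ = f₂₁ = 2/EI.
Compatibility — zero rotation at each built-in end:
  4 M_P + 2 M_Q = 2122
  2 M_P + 4 M_Q = 1962
Solving the pair gives M_P = 380.4 kN·m and M_Q = 300.2 kN·m (hogging).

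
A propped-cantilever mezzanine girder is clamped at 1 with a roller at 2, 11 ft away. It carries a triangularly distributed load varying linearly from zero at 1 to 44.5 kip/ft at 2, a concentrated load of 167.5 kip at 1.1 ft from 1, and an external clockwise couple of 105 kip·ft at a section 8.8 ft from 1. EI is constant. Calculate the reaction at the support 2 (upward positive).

R_2 = 150.8 kip

Take the reaction at 2 as the redundant and release it; the primary structure is a cantilever fixed at 1.
Deflection at 2 on the released cantilever, summing each load's contribution:
  triangular load, peak 44.5 at the free end: 11w₀L⁴/(120EI) = 59723/EI
  point load 167.5 at a = 1.1: Pa²(3L − a)/(6EI) = 1078/EI
  clockwise couple 105 at a = 8.8: M₀a(2L − a)/(2EI) = 6098/EI
  δ_0 = 66899/EI
Tip deflection under a unit load at 2: L³/(3EI) = 443.7/EI.
The prop prevents deflection at 2: R_2 = δ_0/δ_{22} = 66899/443.7 = 150.8 kip.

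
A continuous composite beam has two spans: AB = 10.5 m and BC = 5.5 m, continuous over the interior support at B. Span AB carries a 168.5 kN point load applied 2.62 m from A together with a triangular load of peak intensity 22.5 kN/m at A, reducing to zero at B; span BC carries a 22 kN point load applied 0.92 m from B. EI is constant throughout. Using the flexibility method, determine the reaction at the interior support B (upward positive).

R_B = 165.2 kN

Release continuity at B by inserting a hinge; the redundant is the internal moment M_B. The primary structure is two simply-supported spans AB and BC.
Rotations at B on the released spans (each span's end-slope, ×1/EI):
  span AB: point load 168.5 at a = 2.62: Pab(L + a)/(6LEI) = 724.5/EI
  span AB: triangular load, peak 22.5: 7w₀L³/(360EI) = 506.5/EI
  span BC: point load 22 at a = 0.92: Pab(L + b)/(6LEI) = 28.32/EI
  relative rotation θ_0 = (1231 + 28.32)/EI = 1259/EI
A unit hogging moment at B produces rotation L₁/(3EI) + L₂/(3EI) = 5.333/EI.
Compatibility: M_B·(L₁+L₂)/(3EI) = θ_0, giving M_B = 236.1 kN·m (hogging).
Span AB, ΣM about A with M_B applied at B: R_B^{AB}·10.5 = 854.9 + 236.1, so R_B^{AB} = 103.9 kN and R_A = 286.6 − 103.9 = 182.7 kN.
Span BC, ΣM about C: R_B^{BC}·5.5 = 100.8 + 236.1, so R_B^{BC} = 61.25 kN and R_C = 22 − 61.25 = -39.25 kN.
R_B = 103.9 + 61.25 = 165.2 kN.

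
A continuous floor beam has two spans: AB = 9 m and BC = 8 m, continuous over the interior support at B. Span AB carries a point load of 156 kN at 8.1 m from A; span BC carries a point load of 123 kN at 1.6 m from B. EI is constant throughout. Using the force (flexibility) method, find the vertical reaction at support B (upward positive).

Insert a hinge at B; M_B is the redundant, and each span becomes simply supported.
End slopes at the hinge B, treating each span as simply supported:
  span AB: point load 156 at a = 8.1: Pab(L + a)/(6LEI) = 360.1/EI
  span BC: point load 123 at a = 1.6: Pab(L + b)/(6LEI) = 377.9/EI
  relative rotation θ_0 = (360.1 + 377.9)/EI = 738/EI
A unit hogging moment at B produces rotation L₁/(3EI) + L₂/(3EI) = 5.667/EI.
Compatibility: M_B·(L₁+L₂)/(3EI) = θ_0, giving M_B = 130.2 kN·m (hogging).
Span AB, ΣM about A with M_B applied at B: R_B^{AB}·9 = 1264 + 130.2, so R_B^{AB} = 154.9 kN and R_A = 156 − 154.9 = 1.13 kN.
Span BC, ΣM about C: R_B^{BC}·8 = 787.2 + 130.2, so R_B^{BC} = 114.7 kN and R_C = 123 − 114.7 = 8.321 kN.
R_B = 154.9 + 114.7 = 269.5 kN.

R_B = 269.5 kN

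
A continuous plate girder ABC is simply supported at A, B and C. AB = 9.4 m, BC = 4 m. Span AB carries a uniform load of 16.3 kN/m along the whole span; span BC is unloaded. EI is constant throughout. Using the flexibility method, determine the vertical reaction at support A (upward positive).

R_A = 63.17 kN

Release continuity at B by inserting a hinge; the redundant is the internal moment M_B. The primary structure is two simply-supported spans AB and BC.
Discontinuity in slope at B on the released structure — sum the simple-span end rotations:
  span AB: UDL 16.3: wL³/(24EI) = 564.1/EI
  relative rotation θ_0 = (564.1 + 0)/EI = 564.1/EI
A unit hogging moment at B produces rotation L₁/(3EI) + L₂/(3EI) = 4.467/EI.
Slope continuity at B: θ_0 = M_B·4.467/EI, so M_B = 564.1/4.467 = 126.3 kN·m (hogging).
Span AB, ΣM about A with M_B applied at B: R_B^{AB}·9.4 = 720.1 + 126.3, so R_B^{AB} = 90.05 kN and R_A = 153.2 − 90.05 = 63.17 kN.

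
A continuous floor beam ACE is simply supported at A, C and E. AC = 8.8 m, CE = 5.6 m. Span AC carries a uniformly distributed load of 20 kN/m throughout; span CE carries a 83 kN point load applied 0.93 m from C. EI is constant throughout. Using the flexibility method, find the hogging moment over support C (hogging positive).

M_C = 141.3 kN·m

Take M_C as the redundant. Released structure: two simple spans AC and CE with a hinge at C.
Discontinuity in slope at C on the released structure — sum the simple-span end rotations:
  span AC: UDL 20: wL³/(24EI) = 567.9/EI
  span CE: point load 83 at a = 0.93: Pab(L + b)/(6LEI) = 110.2/EI
  relative rotation θ_0 = (567.9 + 110.2)/EI = 678.1/EI
A unit hogging moment at C produces rotation L₁/(3EI) + L₂/(3EI) = 4.8/EI.
Compatibility: M_C·(L₁+L₂)/(3EI) = θ_0, giving M_C = 141.3 kN·m (hogging).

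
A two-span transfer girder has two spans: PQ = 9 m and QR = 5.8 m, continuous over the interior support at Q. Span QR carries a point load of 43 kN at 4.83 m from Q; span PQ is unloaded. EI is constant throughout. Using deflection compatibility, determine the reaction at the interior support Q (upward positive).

Release continuity at Q by inserting a hinge; the redundant is the internal moment M_Q. The primary structure is two simply-supported spans PQ and QR.
Rotations at Q on the released spans (each span's end-slope, ×1/EI):
  span QR: point load 43 at a = 4.83: Pab(L + b)/(6LEI) = 39.19/EI
  relative rotation θ_0 = (0 + 39.19)/EI = 39.19/EI
A unit hogging moment at Q produces rotation L₁/(3EI) + L₂/(3EI) = 4.933/EI.
Compatibility: M_Q·(L₁+L₂)/(3EI) = θ_0, giving M_Q = 7.944 kN·m (hogging).
Span PQ, ΣM about P with M_Q applied at Q: R_Q^{PQ}·9 = 0 + 7.944, so R_Q^{PQ} = 0.8827 kN and R_P = 0 − 0.8827 = -0.8827 kN.
Span QR, ΣM about R: R_Q^{QR}·5.8 = 41.71 + 7.944, so R_Q^{QR} = 8.561 kN and R_R = 43 − 8.561 = 34.44 kN.
R_Q = 0.8827 + 8.561 = 9.444 kN.

R_Q = 9.444 kN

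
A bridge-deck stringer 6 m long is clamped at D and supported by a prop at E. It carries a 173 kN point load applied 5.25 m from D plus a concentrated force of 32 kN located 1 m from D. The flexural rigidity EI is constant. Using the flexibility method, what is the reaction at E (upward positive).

R_E = 142 kN

Release the roller at E. Primary structure: cantilever fixed at D.
Deflection at E on the released cantilever, summing each load's contribution:
  point load 173 at a = 5.25: Pa²(3L − a)/(6EI) = 10133/EI
  point load 32 at a = 1: Pa²(3L − a)/(6EI) = 90.67/EI
  δ_0 = 10223/EI
Flexibility coefficient — unit upward force at E: δ_{EE} = L³/(3EI) = 72/EI.
Compatibility at E: δ_0 − R_E·δ_{EE} = 0, so R_E = 10223/72 = 142 kN.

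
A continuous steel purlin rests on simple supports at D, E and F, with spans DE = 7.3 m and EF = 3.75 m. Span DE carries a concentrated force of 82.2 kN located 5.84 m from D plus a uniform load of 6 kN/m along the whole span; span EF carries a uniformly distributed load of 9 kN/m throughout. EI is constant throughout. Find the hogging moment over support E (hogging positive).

Release continuity at E by inserting a hinge; the redundant is the internal moment M_E. The primary structure is two simply-supported spans DE and EF.
Discontinuity in slope at E on the released structure — sum the simple-span end rotations:
  span DE: point load 82.2 at a = 5.84: Pab(L + a)/(6LEI) = 210.3/EI
  span DE: UDL 6: wL³/(24EI) = 97.25/EI
  span EF: UDL 9: wL³/(24EI) = 19.78/EI
  relative rotation θ_0 = (307.5 + 19.78)/EI = 327.3/EI
A unit hogging moment at E produces rotation L₁/(3EI) + L₂/(3EI) = 3.683/EI.
Compatibility: M_E·(L₁+L₂)/(3EI) = θ_0, giving M_E = 88.86 kN·m (hogging).

M_E = 88.86 kN·m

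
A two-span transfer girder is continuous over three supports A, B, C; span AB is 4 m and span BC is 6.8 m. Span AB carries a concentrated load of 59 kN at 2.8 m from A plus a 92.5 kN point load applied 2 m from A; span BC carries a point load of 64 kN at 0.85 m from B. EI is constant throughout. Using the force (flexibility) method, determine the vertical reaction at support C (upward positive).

R_C = -2.205 kN

Take M_B as the redundant. Released structure: two simple spans AB and BC with a hinge at B.
End slopes at the hinge B, treating each span as simply supported:
  span AB: point load 59 at a = 2.8: Pab(L + a)/(6LEI) = 56.17/EI
  span AB: point load 92.5 at a = 2: Pab(L + a)/(6LEI) = 92.5/EI
  span BC: point load 64 at a = 0.85: Pab(L + b)/(6LEI) = 101.2/EI
  relative rotation θ_0 = (148.7 + 101.2)/EI = 249.8/EI
A unit hogging moment at B produces rotation L₁/(3EI) + L₂/(3EI) = 3.6/EI.
Compatibility: M_B·(L₁+L₂)/(3EI) = θ_0, giving M_B = 69.39 kN·m (hogging).
Span BC, ΣM about C: R_B^{BC}·6.8 = 380.8 + 69.39, so R_B^{BC} = 66.2 kN and R_C = 64 − 66.2 = -2.205 kN.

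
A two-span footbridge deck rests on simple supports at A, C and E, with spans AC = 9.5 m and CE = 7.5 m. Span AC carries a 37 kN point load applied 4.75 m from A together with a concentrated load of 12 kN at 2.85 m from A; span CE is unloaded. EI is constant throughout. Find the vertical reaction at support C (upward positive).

Release continuity at C by inserting a hinge; the redundant is the internal moment M_C. The primary structure is two simply-supported spans AC and CE.
Rotations at C on the released spans (each span's end-slope, ×1/EI):
  span AC: point load 37 at a = 4.75: Pab(L + a)/(6LEI) = 208.7/EI
  span AC: point load 12 at a = 2.85: Pab(L + a)/(6LEI) = 49.28/EI
  relative rotation θ_0 = (258 + 0)/EI = 258/EI
A unit hogging moment at C produces rotation L₁/(3EI) + L₂/(3EI) = 5.667/EI.
Compatibility: M_C·(L₁+L₂)/(3EI) = θ_0, giving M_C = 45.53 kN·m (hogging).
Span AC, ΣM about A with M_C applied at C: R_C^{AC}·9.5 = 209.9 + 45.53, so R_C^{AC} = 26.89 kN and R_A = 49 − 26.89 = 22.11 kN.
Span CE, ΣM about E: R_C^{CE}·7.5 = 0 + 45.53, so R_C^{CE} = 6.07 kN and R_E = 0 − 6.07 = -6.07 kN.
R_C = 26.89 + 6.07 = 32.96 kN.

R_C = 32.96 kN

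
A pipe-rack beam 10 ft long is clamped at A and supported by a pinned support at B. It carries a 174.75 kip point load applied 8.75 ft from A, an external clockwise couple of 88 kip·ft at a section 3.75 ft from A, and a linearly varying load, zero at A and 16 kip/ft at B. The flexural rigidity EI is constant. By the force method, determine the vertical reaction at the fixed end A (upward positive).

R_A = 60.55 kip

Choose R_B as the redundant. The primary structure is the cantilever fixed at A.
Downward deflection at the released point B due to the loads:
  point load 174.75 at a = 8.75: Pa²(3L − a)/(6EI) = 47385/EI
  clockwise couple 88 at a = 3.75: M₀a(2L − a)/(2EI) = 2681/EI
  triangular load, peak 16 at the free end: 11w₀L⁴/(120EI) = 14667/EI
  δ_0 = 64733/EI
Tip deflection under a unit load at B: L³/(3EI) = 333.3/EI.
Compatibility at B: δ_0 − R_B·δ_{BB} = 0, so R_B = 64733/333.3 = 194.2 kip.
Vertical equilibrium: R_A = ΣP − R_B = 254.8 − 194.2 = 60.55 kip.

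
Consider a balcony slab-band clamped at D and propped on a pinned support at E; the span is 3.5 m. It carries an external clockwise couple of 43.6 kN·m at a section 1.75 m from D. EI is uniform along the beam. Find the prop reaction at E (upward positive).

R_E = 14.01 kN

Take the reaction at E as the redundant and release it; the primary structure is a cantilever fixed at D.
Free-end deflection of the primary structure under the applied loading (downward +):
  clockwise couple 43.6 at a = 1.75: M₀a(2L − a)/(2EI) = 200.3/EI
Tip deflection under a unit load at E: L³/(3EI) = 14.29/EI.
Compatibility at E: δ_0 − R_E·δ_{EE} = 0, so R_E = 200.3/14.29 = 14.01 kN.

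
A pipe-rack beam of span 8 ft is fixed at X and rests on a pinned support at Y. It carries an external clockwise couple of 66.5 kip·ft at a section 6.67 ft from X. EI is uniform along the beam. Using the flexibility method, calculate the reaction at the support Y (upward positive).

R_Y = 12.12 kip

Take the reaction at Y as the redundant and release it; the primary structure is a cantilever fixed at X.
Free-end deflection of the primary structure under the applied loading (downward +):
  clockwise couple 66.5 at a = 6.67: M₀a(2L − a)/(2EI) = 2069/EI
Tip deflection under a unit load at Y: L³/(3EI) = 170.7/EI.
Compatibility at Y: δ_0 − R_Y·δ_{YY} = 0, so R_Y = 2069/170.7 = 12.12 kip.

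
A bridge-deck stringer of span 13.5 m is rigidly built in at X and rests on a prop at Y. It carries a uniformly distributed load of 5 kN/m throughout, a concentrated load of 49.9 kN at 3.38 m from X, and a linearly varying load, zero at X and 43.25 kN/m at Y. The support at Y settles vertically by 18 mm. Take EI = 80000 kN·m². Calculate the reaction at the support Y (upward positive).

R_Y = 188.4 kN

Choose R_Y as the redundant. The primary structure is the cantilever fixed at X.
Downward deflection at the released point Y due to the loads:
  UDL 5: wL⁴/(8EI) = 20759/EI
  point load 49.9 at a = 3.38: Pa²(3L − a)/(6EI) = 3527/EI
  triangular load, peak 43.25 at the free end: 11w₀L⁴/(120EI) = 131684/EI
  δ_0 = 155970/EI
Tip deflection under a unit load at Y: L³/(3EI) = 820.1/EI.
With EI = 80000 kN·m²: δ_0 = 1.9496 m and δ_{YY} = 0.010252 m/kN.
Compatibility — the beam at Y must follow the support down by 0.018 m: δ_0 − R_Y·δ_{YY} = 0.018, so R_Y = (1.9496 − 0.018)/0.010252 = 188.4 kN.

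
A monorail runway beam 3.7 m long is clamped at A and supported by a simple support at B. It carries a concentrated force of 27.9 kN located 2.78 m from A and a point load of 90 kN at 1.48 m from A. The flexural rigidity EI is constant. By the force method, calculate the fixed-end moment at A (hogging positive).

M_A = 75.98 kN·m

Remove the prop at B; the released (primary) structure is a cantilever built in at A.
Primary-structure tip deflection at B by superposition:
  point load 27.9 at a = 2.78: Pa²(3L − a)/(6EI) = 299/EI
  point load 90 at a = 1.48: Pa²(3L − a)/(6EI) = 316.1/EI
  δ_0 = 615.1/EI
Flexibility coefficient — unit upward force at B: δ_{BB} = L³/(3EI) = 16.88/EI.
The prop prevents deflection at B: R_B = δ_0/δ_{BB} = 615.1/16.88 = 36.43 kN.
Moment equilibrium about A: M_A = Σ(load moments about A) − R_B·L = 210.8 − 36.43×3.7 = 75.98 kN·m.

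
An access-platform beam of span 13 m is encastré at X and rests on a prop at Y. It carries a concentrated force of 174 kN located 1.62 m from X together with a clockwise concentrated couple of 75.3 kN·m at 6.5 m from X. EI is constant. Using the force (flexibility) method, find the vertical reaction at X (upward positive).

R_X = 163.6 kN

Choose R_Y as the redundant. The primary structure is the cantilever fixed at X.
Deflection at Y on the released cantilever, summing each load's contribution:
  point load 174 at a = 1.62: Pa²(3L − a)/(6EI) = 2845/EI
  clockwise couple 75.3 at a = 6.5: M₀a(2L − a)/(2EI) = 4772/EI
  δ_0 = 7617/EI
Tip deflection under a unit load at Y: L³/(3EI) = 732.3/EI.
The prop prevents deflection at Y: R_Y = δ_0/δ_{YY} = 7617/732.3 = 10.4 kN.
Vertical equilibrium: R_X = ΣP − R_Y = 174 − 10.4 = 163.6 kN.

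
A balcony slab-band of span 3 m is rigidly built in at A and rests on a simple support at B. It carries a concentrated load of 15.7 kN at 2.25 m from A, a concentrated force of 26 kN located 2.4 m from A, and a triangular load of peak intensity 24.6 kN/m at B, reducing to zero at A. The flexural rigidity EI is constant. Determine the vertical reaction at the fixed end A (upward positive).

Release the roller at B. Primary structure: cantilever fixed at A.
Primary-structure tip deflection at B by superposition:
  point load 15.7 at a = 2.25: Pa²(3L − a)/(6EI) = 89.42/EI
  point load 26 at a = 2.4: Pa²(3L − a)/(6EI) = 164.7/EI
  triangular load, peak 24.6 at the free end: 11w₀L⁴/(120EI) = 182.7/EI
  δ_0 = 436.8/EI
Flexibility coefficient — unit upward force at B: δ_{BB} = L³/(3EI) = 9/EI.
Compatibility at B: δ_0 − R_B·δ_{BB} = 0, so R_B = 436.8/9 = 48.53 kN.
Vertical equilibrium: R_A = ΣP − R_B = 78.6 − 48.53 = 30.07 kN.

R_A = 30.07 kN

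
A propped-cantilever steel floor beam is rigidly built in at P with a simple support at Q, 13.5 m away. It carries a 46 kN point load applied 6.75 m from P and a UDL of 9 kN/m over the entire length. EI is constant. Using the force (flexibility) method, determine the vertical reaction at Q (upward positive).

R_Q = 59.94 kN

Release the roller at Q. Primary structure: cantilever fixed at P.
Primary-structure tip deflection at Q by superposition:
  point load 46 at a = 6.75: Pa²(3L − a)/(6EI) = 11789/EI
  UDL 9: wL⁴/(8EI) = 37367/EI
  δ_0 = 49156/EI
Tip deflection under a unit load at Q: L³/(3EI) = 820.1/EI.
Compatibility at Q: δ_0 − R_Q·δ_{QQ} = 0, so R_Q = 49156/820.1 = 59.94 kN.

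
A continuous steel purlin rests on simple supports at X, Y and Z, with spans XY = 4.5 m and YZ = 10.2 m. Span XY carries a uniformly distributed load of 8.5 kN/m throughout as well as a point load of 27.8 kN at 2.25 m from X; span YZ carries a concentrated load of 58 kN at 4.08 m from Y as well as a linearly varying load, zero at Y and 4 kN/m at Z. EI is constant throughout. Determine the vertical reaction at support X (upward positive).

R_X = 8.708 kN

Release continuity at Y by inserting a hinge; the redundant is the internal moment M_Y. The primary structure is two simply-supported spans XY and YZ.
End slopes at the hinge Y, treating each span as simply supported:
  span XY: UDL 8.5: wL³/(24EI) = 32.27/EI
  span XY: point load 27.8 at a = 2.25: Pab(L + a)/(6LEI) = 35.18/EI
  span YZ: point load 58 at a = 4.08: Pab(L + b)/(6LEI) = 386.2/EI
  span YZ: triangular load, peak 4: 7w₀L³/(360EI) = 82.54/EI
  relative rotation θ_0 = (67.46 + 468.7)/EI = 536.2/EI
A unit hogging moment at Y produces rotation L₁/(3EI) + L₂/(3EI) = 4.9/EI.
Slope continuity at Y: θ_0 = M_Y·4.9/EI, so M_Y = 536.2/4.9 = 109.4 kN·m (hogging).
Span XY, ΣM about X with M_Y applied at Y: R_Y^{XY}·4.5 = 148.6 + 109.4, so R_Y^{XY} = 57.34 kN and R_X = 66.05 − 57.34 = 8.708 kN.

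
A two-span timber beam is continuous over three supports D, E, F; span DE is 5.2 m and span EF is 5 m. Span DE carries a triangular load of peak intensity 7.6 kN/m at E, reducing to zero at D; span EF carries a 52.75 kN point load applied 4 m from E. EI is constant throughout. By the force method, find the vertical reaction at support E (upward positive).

R_E = 31.33 kN

Insert a hinge at E; M_E is the redundant, and each span becomes simply supported.
Discontinuity in slope at E on the released structure — sum the simple-span end rotations:
  span DE: triangular load, peak 7.6: w₀L³/(45EI) = 23.75/EI
  span EF: point load 52.75 at a = 4: Pab(L + b)/(6LEI) = 42.2/EI
  relative rotation θ_0 = (23.75 + 42.2)/EI = 65.95/EI
A unit hogging moment at E produces rotation L₁/(3EI) + L₂/(3EI) = 3.4/EI.
Slope continuity at E: θ_0 = M_E·3.4/EI, so M_E = 65.95/3.4 = 19.4 kN·m (hogging).
Span DE, ΣM about D with M_E applied at E: R_E^{DE}·5.2 = 68.5 + 19.4, so R_E^{DE} = 16.9 kN and R_D = 19.76 − 16.9 = 2.857 kN.
Span EF, ΣM about F: R_E^{EF}·5 = 52.75 + 19.4, so R_E^{EF} = 14.43 kN and R_F = 52.75 − 14.43 = 38.32 kN.
R_E = 16.9 + 14.43 = 31.33 kN.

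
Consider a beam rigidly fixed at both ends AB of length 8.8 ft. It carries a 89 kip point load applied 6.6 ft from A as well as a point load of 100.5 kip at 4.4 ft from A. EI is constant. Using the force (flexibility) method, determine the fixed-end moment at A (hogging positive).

M_A = 147.3 kip·ft

Take the two fixed-end moments M_A, M_B as redundants; the released structure is the simple span AB.
Simple-span end rotations at A and B under the given loads:
  at A: point load 89 at a = 6.6: Pab(L + b)/(6LEI) = 269.2/EI
  at B: point load 89 at a = 6.6: Pab(L + a)/(6LEI) = 376.9/EI
  at A: point load 100.5 at a = 4.4: Pab(L + b)/(6LEI) = 486.4/EI
  at B: point load 100.5 at a = 4.4: Pab(L + a)/(6LEI) = 486.4/EI
  θ_A0 = 755.6/EI,  θ_B0 = 863.3/EI
Flexibility coefficients: a unit moment at one end gives L/(3EI) there and L/(6EI) at the far end, so f₁₁ = f₂₂ = 2.933/EI and f₁₂ = f₂₁ = 1.467/EI.
Compatibility — zero rotation at each built-in end:
  2.933 M_A + 1.467 M_B = 755.6
  1.467 M_A + 2.933 M_B = 863.3
Solving the pair gives M_A = 147.3 kip·ft and M_B = 220.7 kip·ft (hogging).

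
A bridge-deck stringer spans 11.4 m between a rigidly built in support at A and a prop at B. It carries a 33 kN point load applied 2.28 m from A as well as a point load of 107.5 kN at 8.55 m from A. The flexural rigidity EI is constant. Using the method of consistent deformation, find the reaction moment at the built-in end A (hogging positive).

Choose R_B as the redundant. The primary structure is the cantilever fixed at A.
Downward deflection at the released point B due to the loads:
  point load 33 at a = 2.28: Pa²(3L − a)/(6EI) = 912.6/EI
  point load 107.5 at a = 8.55: Pa²(3L − a)/(6EI) = 33595/EI
  δ_0 = 34508/EI
Flexibility coefficient — unit upward force at B: δ_{BB} = L³/(3EI) = 493.8/EI.
The prop prevents deflection at B: R_B = δ_0/δ_{BB} = 34508/493.8 = 69.88 kN.
Moment equilibrium about A: M_A = Σ(load moments about A) − R_B·L = 994.4 − 69.88×11.4 = 197.8 kN·m.

M_A = 197.8 kN·m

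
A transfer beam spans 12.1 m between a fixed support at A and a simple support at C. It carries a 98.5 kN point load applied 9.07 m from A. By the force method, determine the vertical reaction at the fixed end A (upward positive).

R_A = 36.23 kN

Choose R_C as the redundant. The primary structure is the cantilever fixed at A.
Free-end deflection of the primary structure under the applied loading (downward +):
  point load 98.5 at a = 9.07: Pa²(3L − a)/(6EI) = 36775/EI
Flexibility coefficient — unit upward force at C: δ_{CC} = L³/(3EI) = 590.5/EI.
The prop prevents deflection at C: R_C = δ_0/δ_{CC} = 36775/590.5 = 62.27 kN.
Vertical equilibrium: R_A = ΣP − R_C = 98.5 − 62.27 = 36.23 kN.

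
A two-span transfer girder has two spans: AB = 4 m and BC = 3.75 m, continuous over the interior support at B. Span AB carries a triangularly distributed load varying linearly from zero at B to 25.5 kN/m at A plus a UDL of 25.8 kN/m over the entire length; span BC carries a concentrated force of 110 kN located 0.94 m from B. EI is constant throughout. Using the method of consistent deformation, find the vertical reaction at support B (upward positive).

R_B = 188.1 kN

Insert a hinge at B; M_B is the redundant, and each span becomes simply supported.
Discontinuity in slope at B on the released structure — sum the simple-span end rotations:
  span AB: triangular load, peak 25.5: 7w₀L³/(360EI) = 31.73/EI
  span AB: UDL 25.8: wL³/(24EI) = 68.8/EI
  span BC: point load 110 at a = 0.94: Pab(L + b)/(6LEI) = 84.71/EI
  relative rotation θ_0 = (100.5 + 84.71)/EI = 185.2/EI
A unit hogging moment at B produces rotation L₁/(3EI) + L₂/(3EI) = 2.583/EI.
Compatibility: M_B·(L₁+L₂)/(3EI) = θ_0, giving M_B = 71.71 kN·m (hogging).
Span AB, ΣM about A with M_B applied at B: R_B^{AB}·4 = 274.4 + 71.71, so R_B^{AB} = 86.53 kN and R_A = 154.2 − 86.53 = 67.67 kN.
Span BC, ΣM about C: R_B^{BC}·3.75 = 309.1 + 71.71, so R_B^{BC} = 101.5 kN and R_C = 110 − 101.5 = 8.451 kN.
R_B = 86.53 + 101.5 = 188.1 kN.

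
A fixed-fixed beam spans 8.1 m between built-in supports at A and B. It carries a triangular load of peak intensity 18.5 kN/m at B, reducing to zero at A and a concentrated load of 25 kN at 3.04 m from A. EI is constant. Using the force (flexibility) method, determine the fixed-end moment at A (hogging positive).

Release both end moments; the primary structure is a simply-supported span AB with redundants M_A and M_B.
On the primary (simply-supported) span, the end slopes from the loading are:
  at A: triangular load, peak 18.5: 7w₀L³/(360EI) = 191.2/EI
  at B: triangular load, peak 18.5: w₀L³/(45EI) = 218.5/EI
  at A: point load 25 at a = 3.04: Pab(L + b)/(6LEI) = 104.1/EI
  at B: point load 25 at a = 3.04: Pab(L + a)/(6LEI) = 88.15/EI
  θ_A0 = 295.3/EI,  θ_B0 = 306.6/EI
Flexibility coefficients: a unit moment at one end gives L/(3EI) there and L/(6EI) at the far end, so f₁₁ = f₂₂ = 2.7/EI and f₁₂ = f₂₁ = 1.35/EI.
Compatibility — zero rotation at each built-in end:
  2.7 M_A + 1.35 M_B = 295.3
  1.35 M_A + 2.7 M_B = 306.6
Solving the pair gives M_A = 70.12 kN·m and M_B = 78.51 kN·m (hogging).

M_A = 70.12 kN·m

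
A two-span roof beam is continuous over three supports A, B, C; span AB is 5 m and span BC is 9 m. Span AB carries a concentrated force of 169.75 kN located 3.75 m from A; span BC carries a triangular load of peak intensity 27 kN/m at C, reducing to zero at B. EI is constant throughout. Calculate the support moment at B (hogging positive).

Take M_B as the redundant. Released structure: two simple spans AB and BC with a hinge at B.
Discontinuity in slope at B on the released structure — sum the simple-span end rotations:
  span AB: point load 169.75 at a = 3.75: Pab(L + a)/(6LEI) = 232.1/EI
  span BC: triangular load, peak 27: 7w₀L³/(360EI) = 382.7/EI
  relative rotation θ_0 = (232.1 + 382.7)/EI = 614.8/EI
A unit hogging moment at B produces rotation L₁/(3EI) + L₂/(3EI) = 4.667/EI.
Slope continuity at B: θ_0 = M_B·4.667/EI, so M_B = 614.8/4.667 = 131.7 kN·m (hogging).

M_B = 131.7 kN·m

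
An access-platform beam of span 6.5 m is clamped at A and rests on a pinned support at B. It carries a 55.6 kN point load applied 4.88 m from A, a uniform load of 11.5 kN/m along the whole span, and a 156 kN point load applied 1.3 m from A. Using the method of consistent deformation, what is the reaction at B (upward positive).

Release the roller at B. Primary structure: cantilever fixed at A.
Downward deflection at the released point B due to the loads:
  point load 55.6 at a = 4.88: Pa²(3L − a)/(6EI) = 3226/EI
  UDL 11.5: wL⁴/(8EI) = 2566/EI
  point load 156 at a = 1.3: Pa²(3L − a)/(6EI) = 799.7/EI
  δ_0 = 6592/EI
Tip deflection under a unit load at B: L³/(3EI) = 91.54/EI.
Compatibility at B: δ_0 − R_B·δ_{BB} = 0, so R_B = 6592/91.54 = 72.01 kN.

R_B = 72.01 kN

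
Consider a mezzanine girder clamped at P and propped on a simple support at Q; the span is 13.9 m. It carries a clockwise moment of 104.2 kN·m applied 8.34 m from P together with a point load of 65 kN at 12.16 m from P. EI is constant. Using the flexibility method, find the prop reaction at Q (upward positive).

R_Q = 62.3 kN

Choose R_Q as the redundant. The primary structure is the cantilever fixed at P.
Free-end deflection of the primary structure under the applied loading (downward +):
  clockwise couple 104.2 at a = 8.34: M₀a(2L − a)/(2EI) = 8456/EI
  point load 65 at a = 12.16: Pa²(3L − a)/(6EI) = 47319/EI
  δ_0 = 55775/EI
Flexibility coefficient — unit upward force at Q: δ_{QQ} = L³/(3EI) = 895.2/EI.
Compatibility at Q: δ_0 − R_Q·δ_{QQ} = 0, so R_Q = 55775/895.2 = 62.3 kN.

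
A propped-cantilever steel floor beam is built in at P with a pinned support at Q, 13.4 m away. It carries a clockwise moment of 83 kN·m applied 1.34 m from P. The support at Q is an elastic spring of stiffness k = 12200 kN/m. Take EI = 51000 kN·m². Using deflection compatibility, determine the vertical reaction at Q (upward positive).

Remove the prop at Q; the released (primary) structure is a cantilever built in at P.
Free-end deflection of the primary structure under the applied loading (downward +):
  clockwise couple 83 at a = 1.34: M₀a(2L − a)/(2EI) = 1416/EI
Tip deflection under a unit load at Q: L³/(3EI) = 802/EI.
With EI = 51000 kN·m²: δ_0 = 0.027761 m and δ_{QQ} = 0.015726 m/kN.
Compatibility — the spring shortens by R_Q/k under the reaction it provides: δ_0 − R_Q·δ_{QQ} = R_Q/k. With 1/k = 0.000082 m/kN, R_Q = δ_0 / (δ_{QQ} + 1/k) = 0.027761 / (0.015726 + 0.000082) = 1.756 kN.

R_Q = 1.756 kN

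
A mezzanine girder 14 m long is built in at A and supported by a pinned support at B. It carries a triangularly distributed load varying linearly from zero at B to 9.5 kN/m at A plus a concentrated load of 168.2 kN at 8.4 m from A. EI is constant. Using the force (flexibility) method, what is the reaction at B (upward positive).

Remove the prop at B; the released (primary) structure is a cantilever built in at A.
Free-end deflection of the primary structure under the applied loading (downward +):
  triangular load, peak 9.5 at the fixed end: w₀L⁴/(30EI) = 12165/EI
  point load 168.2 at a = 8.4: Pa²(3L − a)/(6EI) = 66462/EI
  δ_0 = 78627/EI
Tip deflection under a unit load at B: L³/(3EI) = 914.7/EI.
Compatibility at B: δ_0 − R_B·δ_{BB} = 0, so R_B = 78627/914.7 = 85.96 kN.

R_B = 85.96 kN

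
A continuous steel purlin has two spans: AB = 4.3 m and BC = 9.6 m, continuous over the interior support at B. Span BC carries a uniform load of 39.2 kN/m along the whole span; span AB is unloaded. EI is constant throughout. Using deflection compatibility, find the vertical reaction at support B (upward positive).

Take M_B as the redundant. Released structure: two simple spans AB and BC with a hinge at B.
Discontinuity in slope at B on the released structure — sum the simple-span end rotations:
  span BC: UDL 39.2: wL³/(24EI) = 1445/EI
  relative rotation θ_0 = (0 + 1445)/EI = 1445/EI
A unit hogging moment at B produces rotation L₁/(3EI) + L₂/(3EI) = 4.633/EI.
Slope continuity at B: θ_0 = M_B·4.633/EI, so M_B = 1445/4.633 = 311.9 kN·m (hogging).
Span AB, ΣM about A with M_B applied at B: R_B^{AB}·4.3 = 0 + 311.9, so R_B^{AB} = 72.53 kN and R_A = 0 − 72.53 = -72.53 kN.
Span BC, ΣM about C: R_B^{BC}·9.6 = 1806 + 311.9, so R_B^{BC} = 220.6 kN and R_C = 376.3 − 220.6 = 155.7 kN.
R_B = 72.53 + 220.6 = 293.2 kN.

R_B = 293.2 kN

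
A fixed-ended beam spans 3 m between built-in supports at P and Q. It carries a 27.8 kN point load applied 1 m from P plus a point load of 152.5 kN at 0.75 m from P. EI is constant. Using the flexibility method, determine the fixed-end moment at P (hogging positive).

Take the two fixed-end moments M_P, M_Q as redundants; the released structure is the simple span PQ.
End rotations of the released simple span under the applied load (×1/EI):
  at P: point load 27.8 at a = 1: Pab(L + b)/(6LEI) = 15.44/EI
  at Q: point load 27.8 at a = 1: Pab(L + a)/(6LEI) = 12.36/EI
  at P: point load 152.5 at a = 0.75: Pab(L + b)/(6LEI) = 75.06/EI
  at Q: point load 152.5 at a = 0.75: Pab(L + a)/(6LEI) = 53.61/EI
  θ_P0 = 90.5/EI,  θ_Q0 = 65.97/EI
Flexibility coefficients: a unit moment at one end gives L/(3EI) there and L/(6EI) at the far end, so f₁₁ = f₂₂ = 1/EI and f₁₂ = f₂₁ = 0.5/EI.
Compatibility — zero rotation at each built-in end:
  1 M_P + 0.5 M_Q = 90.5
  0.5 M_P + 1 M_Q = 65.97
Solving the pair gives M_P = 76.69 kN·m and M_Q = 27.62 kN·m (hogging).

M_P = 76.69 kN·m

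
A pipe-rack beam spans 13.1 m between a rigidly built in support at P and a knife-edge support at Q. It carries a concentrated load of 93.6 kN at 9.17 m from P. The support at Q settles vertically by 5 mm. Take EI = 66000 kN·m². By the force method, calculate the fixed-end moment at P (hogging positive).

Take the reaction at Q as the redundant and release it; the primary structure is a cantilever fixed at P.
Free-end deflection of the primary structure under the applied loading (downward +):
  point load 93.6 at a = 9.17: Pa²(3L − a)/(6EI) = 39524/EI
Tip deflection under a unit load at Q: L³/(3EI) = 749.4/EI.
With EI = 66000 kN·m²: δ_0 = 0.59885 m and δ_{QQ} = 0.011354 m/kN.
Compatibility — the beam at Q must follow the support down by 0.005 m: δ_0 − R_Q·δ_{QQ} = 0.005, so R_Q = (0.59885 − 0.005)/0.011354 = 52.3 kN.
Moment equilibrium about P: M_P = Σ(load moments about P) − R_Q·L = 858.3 − 52.3×13.1 = 173.1 kN·m.

M_P = 173.1 kN·m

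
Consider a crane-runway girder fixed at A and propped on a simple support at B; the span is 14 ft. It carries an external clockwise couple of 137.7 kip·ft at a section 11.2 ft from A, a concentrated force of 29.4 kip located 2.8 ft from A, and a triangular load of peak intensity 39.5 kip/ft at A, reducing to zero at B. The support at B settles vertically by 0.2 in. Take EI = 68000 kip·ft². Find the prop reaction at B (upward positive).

Choose R_B as the redundant. The primary structure is the cantilever fixed at A.
Primary-structure tip deflection at B by superposition:
  clockwise couple 137.7 at a = 11.2: M₀a(2L − a)/(2EI) = 12955/EI
  point load 29.4 at a = 2.8: Pa²(3L − a)/(6EI) = 1506/EI
  triangular load, peak 39.5 at the fixed end: w₀L⁴/(30EI) = 50581/EI
  δ_0 = 65042/EI
Flexibility coefficient — unit upward force at B: δ_{BB} = L³/(3EI) = 914.7/EI.
With EI = 68000 kip·ft²: δ_0 = 0.9565 ft and δ_{BB} = 0.013451 ft/kip.
Compatibility — the beam at B must follow the support down by 0.01667 ft: δ_0 − R_B·δ_{BB} = 0.01667, so R_B = (0.9565 − 0.01667)/0.013451 = 69.87 kip.

R_B = 69.87 kip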